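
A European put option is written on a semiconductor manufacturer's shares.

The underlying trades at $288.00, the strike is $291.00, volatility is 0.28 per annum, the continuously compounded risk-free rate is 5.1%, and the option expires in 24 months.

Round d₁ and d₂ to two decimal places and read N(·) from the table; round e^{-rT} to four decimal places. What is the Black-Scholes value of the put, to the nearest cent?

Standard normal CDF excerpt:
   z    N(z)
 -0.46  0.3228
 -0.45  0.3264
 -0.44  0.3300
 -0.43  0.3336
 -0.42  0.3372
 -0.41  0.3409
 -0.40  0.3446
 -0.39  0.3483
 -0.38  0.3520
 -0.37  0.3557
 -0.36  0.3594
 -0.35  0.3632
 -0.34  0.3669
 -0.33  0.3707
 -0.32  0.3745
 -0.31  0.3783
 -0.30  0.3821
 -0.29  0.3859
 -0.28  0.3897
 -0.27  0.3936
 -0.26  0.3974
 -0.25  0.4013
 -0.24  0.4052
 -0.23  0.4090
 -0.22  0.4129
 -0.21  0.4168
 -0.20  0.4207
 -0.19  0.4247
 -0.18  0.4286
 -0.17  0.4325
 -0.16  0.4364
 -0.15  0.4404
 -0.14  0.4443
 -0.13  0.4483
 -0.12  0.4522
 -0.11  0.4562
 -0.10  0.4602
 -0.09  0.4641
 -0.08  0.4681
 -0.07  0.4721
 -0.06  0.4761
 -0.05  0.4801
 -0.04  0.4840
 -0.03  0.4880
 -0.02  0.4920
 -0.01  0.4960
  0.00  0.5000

T = 2;  σ√T = 0.3960
d₁ = [ln(288/291) + (0.051 + 0.28²/2)·2] / 0.3960 = [-0.0104 + 0.1804] / 0.3960 = 0.4294 ⇒ 0.43
d₂ = d₁ − σ√T = 0.4294 − 0.3960 = 0.0334 ⇒ 0.03
exp(−rT) = exp(−0.051·2) = 0.9030
N(−d₂) = N(-0.03) = 0.4880;  N(−d₁) = N(-0.43) = 0.3336
P = 291·0.9030·0.4880 − 288·0.3336 = 128.2332 − 96.0768 = 32.1564

$32.16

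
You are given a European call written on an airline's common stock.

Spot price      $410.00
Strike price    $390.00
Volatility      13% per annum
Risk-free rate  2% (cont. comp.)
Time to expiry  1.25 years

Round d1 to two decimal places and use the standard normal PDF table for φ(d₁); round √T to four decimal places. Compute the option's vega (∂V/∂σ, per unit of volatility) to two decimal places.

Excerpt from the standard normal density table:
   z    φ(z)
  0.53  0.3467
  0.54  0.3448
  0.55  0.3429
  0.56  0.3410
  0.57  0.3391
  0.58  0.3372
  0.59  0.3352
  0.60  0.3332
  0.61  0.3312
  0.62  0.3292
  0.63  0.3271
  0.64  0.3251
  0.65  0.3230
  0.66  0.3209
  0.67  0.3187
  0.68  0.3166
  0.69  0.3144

T = 1.25;  σ√T = 0.1453
d₁ = [ln(410/390) + (0.02 + ½·0.13²)·1.25] / (σ√T) = (0.0500 + 0.0356) / 0.1453 = 0.5888 → 0.59
√T = √1.25 = 1.1180
φ(d₁) = φ(0.59) = 0.3352
vega = S·φ(d₁)·√T = 410·0.3352·1.1180 = 153.6490
(Call and put vega coincide under Black-Scholes.)

153.65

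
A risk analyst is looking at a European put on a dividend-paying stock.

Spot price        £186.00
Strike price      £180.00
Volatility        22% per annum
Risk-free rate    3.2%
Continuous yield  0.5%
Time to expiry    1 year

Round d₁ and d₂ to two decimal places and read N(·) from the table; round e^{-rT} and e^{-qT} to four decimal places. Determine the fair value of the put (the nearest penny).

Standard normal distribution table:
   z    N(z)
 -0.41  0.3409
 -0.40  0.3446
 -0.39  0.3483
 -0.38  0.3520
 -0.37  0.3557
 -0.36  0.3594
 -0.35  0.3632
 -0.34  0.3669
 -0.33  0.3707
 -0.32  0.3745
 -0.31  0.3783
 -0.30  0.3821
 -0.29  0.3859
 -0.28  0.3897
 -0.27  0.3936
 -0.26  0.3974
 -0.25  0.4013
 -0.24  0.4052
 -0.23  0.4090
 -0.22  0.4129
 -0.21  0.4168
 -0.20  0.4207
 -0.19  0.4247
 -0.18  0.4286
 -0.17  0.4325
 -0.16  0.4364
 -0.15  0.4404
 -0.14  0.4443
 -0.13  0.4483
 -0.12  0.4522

£10.93

σ√T = 0.22 × 1.0000 = 0.2200
ln(S/K) + (r − q + σ²/2)T = ln(186/180) + (0.032 − 0.005 + 0.22²/2)·1 = 0.0328 + 0.0512 = 0.0840
d₁ = 0.0840 / 0.2200 = 0.3818 → 0.38
d₂ = d₁ − σ√T = 0.3818 − 0.2200 = 0.1618 → 0.16
e^(−qT) = e^(−0.005·1) = 0.9950;  e^(−rT) = e^(−0.032·1) = 0.9685
P = 180·0.9685·N(-0.16) − 186·0.9950·N(-0.38) = 180·0.9685·0.4364 − 186·0.9950·0.3520 = 76.0776 − 65.1446 = 10.9330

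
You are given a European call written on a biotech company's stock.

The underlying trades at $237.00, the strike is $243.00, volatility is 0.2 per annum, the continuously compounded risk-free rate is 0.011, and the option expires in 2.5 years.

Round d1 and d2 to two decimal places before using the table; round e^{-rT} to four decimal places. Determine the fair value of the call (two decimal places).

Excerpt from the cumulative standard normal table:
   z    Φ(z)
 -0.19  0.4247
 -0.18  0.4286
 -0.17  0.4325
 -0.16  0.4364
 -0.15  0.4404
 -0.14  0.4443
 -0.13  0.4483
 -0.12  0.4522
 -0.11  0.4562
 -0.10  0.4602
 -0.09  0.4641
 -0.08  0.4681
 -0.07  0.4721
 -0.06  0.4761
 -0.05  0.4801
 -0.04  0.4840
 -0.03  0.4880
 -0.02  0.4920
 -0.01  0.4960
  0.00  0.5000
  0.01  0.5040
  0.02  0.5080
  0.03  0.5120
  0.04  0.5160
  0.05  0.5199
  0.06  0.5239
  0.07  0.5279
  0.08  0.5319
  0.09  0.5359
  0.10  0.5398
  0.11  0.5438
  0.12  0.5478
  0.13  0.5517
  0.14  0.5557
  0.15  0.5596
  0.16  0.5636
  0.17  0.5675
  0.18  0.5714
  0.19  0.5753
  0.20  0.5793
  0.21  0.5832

$30.38

T = 2.5;  σ√T = 0.3162
d₁ = [ln(237/243) + (0.011 + 0.2²/2)·2.5] / 0.3162 = [-0.0250 + 0.0775] / 0.3162 = 0.1660 ⇒ 0.17
d₂ = d₁ − σ√T = 0.1660 − 0.3162 = -0.1502 ⇒ -0.15
exp(−rT) = exp(−0.011·2.5) = 0.9729
C = 237·N(0.17) − 243·0.9729·N(-0.15) = 237·0.5675 − 243·0.9729·0.4404 = 134.4975 − 104.1170 = 30.3805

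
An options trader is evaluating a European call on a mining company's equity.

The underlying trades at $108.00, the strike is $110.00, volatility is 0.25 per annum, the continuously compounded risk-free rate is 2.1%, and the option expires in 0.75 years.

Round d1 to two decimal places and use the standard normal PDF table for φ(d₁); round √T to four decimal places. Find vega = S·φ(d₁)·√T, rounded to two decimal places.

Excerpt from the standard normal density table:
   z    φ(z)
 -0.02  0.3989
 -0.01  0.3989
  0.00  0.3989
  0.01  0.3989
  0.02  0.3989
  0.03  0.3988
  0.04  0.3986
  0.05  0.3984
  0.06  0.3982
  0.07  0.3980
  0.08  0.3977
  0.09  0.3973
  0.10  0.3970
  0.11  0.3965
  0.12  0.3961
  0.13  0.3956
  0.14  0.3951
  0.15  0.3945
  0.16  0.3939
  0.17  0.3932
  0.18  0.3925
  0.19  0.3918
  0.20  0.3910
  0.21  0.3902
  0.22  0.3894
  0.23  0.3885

37.13

T = 0.75;  σ√T = 0.2165
d₁ = [ln(108/110) + (0.021 + ½·0.25²)·0.75] / (σ√T) = (-0.0183 + 0.0392) / 0.2165 = 0.0962 ≈ 0.10
√T = √0.75 = 0.8660
φ(d₁) = φ(0.10) = 0.3970
vega = S·φ(d₁)·√T = 108·0.3970·0.8660 = 37.1306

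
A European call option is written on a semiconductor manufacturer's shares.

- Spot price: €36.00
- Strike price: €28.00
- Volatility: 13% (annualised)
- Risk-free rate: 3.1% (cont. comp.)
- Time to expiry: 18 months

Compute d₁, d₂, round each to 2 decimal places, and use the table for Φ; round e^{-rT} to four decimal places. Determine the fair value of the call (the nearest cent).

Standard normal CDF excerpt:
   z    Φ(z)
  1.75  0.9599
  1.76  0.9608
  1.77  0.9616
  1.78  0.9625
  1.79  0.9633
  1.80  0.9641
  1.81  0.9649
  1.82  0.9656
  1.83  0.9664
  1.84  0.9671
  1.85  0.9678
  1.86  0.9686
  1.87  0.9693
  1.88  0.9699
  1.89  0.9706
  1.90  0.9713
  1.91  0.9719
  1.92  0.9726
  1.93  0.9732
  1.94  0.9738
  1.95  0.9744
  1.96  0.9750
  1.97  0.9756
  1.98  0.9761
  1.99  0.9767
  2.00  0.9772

σ√T = 0.13 × 1.2247 = 0.1592
ln(S/K) + (r + σ²/2)T = ln(36/28) + (0.031 + 0.13²/2)·1.5 = 0.2513 + 0.0592 = 0.3105
d₁ = 0.3105 / 0.1592 = 1.9501 → 1.95
d₂ = d₁ − σ√T = 1.9501 − 0.1592 = 1.7909 → 1.79
e^(−rT) = e^(−0.031·1.5) = 0.9546
N(d₁) = N(1.95) = 0.9744;  N(d₂) = N(1.79) = 0.9633
C = 36·0.9744 − 28·0.9546·0.9633 = 35.0784 − 25.7479 = 9.3305

€9.33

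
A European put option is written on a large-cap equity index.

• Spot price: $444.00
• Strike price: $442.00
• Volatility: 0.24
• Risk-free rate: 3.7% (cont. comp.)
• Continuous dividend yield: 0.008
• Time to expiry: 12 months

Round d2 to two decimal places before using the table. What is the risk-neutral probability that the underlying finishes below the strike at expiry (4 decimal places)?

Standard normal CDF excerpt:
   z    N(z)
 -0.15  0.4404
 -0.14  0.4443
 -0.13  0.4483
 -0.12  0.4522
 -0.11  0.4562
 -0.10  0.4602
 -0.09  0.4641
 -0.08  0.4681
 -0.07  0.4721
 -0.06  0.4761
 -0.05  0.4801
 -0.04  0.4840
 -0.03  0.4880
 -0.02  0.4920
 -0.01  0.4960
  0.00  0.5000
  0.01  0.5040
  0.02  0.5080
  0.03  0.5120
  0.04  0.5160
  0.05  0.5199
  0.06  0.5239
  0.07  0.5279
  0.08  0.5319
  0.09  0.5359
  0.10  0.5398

0.4920

T = 1;  σ√T = 0.2400
d₁ = [ln(444/442) + (0.037 − 0.008 + ½·0.24²)·1] / (σ√T) = (0.0045 + 0.0578) / 0.2400 = 0.2596 → 0.26
d₂ = 0.2596 − 0.2400 = 0.0196 → 0.02
Risk-neutral Pr[S_T < K] = N(−d₂) = N(-0.02) = 0.4920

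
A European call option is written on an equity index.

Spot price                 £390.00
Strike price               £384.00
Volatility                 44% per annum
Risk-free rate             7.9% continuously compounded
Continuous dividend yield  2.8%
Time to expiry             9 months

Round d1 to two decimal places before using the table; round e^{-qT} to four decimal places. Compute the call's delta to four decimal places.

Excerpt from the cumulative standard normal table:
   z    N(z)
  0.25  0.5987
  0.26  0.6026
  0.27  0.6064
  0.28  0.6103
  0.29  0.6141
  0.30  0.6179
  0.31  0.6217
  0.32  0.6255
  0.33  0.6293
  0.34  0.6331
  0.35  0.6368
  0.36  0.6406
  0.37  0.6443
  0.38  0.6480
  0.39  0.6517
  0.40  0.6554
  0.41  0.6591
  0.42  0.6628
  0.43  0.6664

0.6162

T = 0.75;  σ√T = 0.3811
d₁ = [ln(390/384) + (0.079 − 0.028 + 0.44²/2)·0.75] / 0.3811 = [0.0155 + 0.1108] / 0.3811 = 0.3316 ≈ 0.33
N(d₁) = N(0.33) = 0.6293
Δ_call = e^(−qT)·N(d₁) = 0.9792·0.6293 = 0.6162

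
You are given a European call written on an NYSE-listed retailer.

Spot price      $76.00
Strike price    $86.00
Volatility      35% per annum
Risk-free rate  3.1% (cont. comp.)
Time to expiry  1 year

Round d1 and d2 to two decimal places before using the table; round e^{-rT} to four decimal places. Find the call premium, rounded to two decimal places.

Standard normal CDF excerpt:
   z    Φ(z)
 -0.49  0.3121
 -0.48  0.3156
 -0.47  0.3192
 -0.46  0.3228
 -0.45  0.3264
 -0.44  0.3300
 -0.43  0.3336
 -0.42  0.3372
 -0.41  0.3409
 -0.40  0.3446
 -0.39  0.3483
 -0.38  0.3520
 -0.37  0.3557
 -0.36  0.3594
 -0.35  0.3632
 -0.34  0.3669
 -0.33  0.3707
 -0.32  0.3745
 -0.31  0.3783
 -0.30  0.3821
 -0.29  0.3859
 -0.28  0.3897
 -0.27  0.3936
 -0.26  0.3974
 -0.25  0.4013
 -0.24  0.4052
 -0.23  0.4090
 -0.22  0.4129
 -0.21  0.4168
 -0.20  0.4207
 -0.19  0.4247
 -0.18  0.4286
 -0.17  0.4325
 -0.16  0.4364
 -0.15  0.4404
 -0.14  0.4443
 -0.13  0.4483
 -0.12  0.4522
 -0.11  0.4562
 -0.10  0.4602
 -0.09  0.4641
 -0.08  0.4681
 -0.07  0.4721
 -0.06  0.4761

$7.76

σ√T = 0.35 × 1.0000 = 0.3500
d₁ = [ln(76/86) + (0.031 + ½·0.35²)·1] / (σ√T) = (-0.1236 + 0.0922) / 0.3500 = -0.0896 ≈ -0.09
d₂ = -0.0896 − 0.3500 = -0.4396 ≈ -0.44
e^(−rT) = e^(−0.031·1) = 0.9695
C = 76·N(-0.09) − 86·0.9695·N(-0.44) = 76·0.4641 − 86·0.9695·0.3300 = 35.2716 − 27.5144 = 7.7572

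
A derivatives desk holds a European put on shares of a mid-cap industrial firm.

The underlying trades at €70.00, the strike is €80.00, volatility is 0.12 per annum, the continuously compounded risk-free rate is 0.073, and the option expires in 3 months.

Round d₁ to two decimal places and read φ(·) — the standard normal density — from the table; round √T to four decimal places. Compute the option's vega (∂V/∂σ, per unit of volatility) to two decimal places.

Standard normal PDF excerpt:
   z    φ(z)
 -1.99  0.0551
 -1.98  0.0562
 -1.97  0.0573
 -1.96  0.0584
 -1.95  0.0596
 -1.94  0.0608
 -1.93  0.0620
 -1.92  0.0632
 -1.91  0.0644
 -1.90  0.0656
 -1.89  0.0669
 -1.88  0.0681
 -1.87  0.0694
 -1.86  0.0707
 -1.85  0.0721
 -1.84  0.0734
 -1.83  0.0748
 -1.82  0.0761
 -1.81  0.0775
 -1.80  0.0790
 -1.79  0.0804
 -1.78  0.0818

T = 0.25;  σ√T = 0.0600
ln(S/K) + (r + σ²/2)T = ln(70/80) + (0.073 + 0.12²/2)·0.25 = -0.1335 + 0.0200 = -0.1135
d₁ = -0.1135 / 0.0600 = -1.8914 → -1.89
√T = √0.25 = 0.5000
φ(d₁) = φ(-1.89) = 0.0669
vega = S·φ(d₁)·√T = 70·0.0669·0.5000 = 2.3415

2.34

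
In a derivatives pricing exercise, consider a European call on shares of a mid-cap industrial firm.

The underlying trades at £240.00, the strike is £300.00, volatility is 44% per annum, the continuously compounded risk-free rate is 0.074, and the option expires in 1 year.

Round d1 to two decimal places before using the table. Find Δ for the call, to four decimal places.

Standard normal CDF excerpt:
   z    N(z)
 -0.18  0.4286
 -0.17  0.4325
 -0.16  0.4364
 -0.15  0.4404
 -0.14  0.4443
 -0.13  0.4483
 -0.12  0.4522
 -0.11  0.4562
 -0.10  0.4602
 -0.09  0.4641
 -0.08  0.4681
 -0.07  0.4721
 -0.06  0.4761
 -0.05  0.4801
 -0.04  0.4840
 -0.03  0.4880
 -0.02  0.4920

σ√T = 0.44·√1 = 0.4400
d₁ = [ln(240/300) + (0.074 + ½·0.44²)·1] / (σ√T) = (-0.2231 + 0.1708) / 0.4400 = -0.1190 ⇒ -0.12
N(d₁) = N(-0.12) = 0.4522
Δ_call = N(d₁) = 0.4522

0.4522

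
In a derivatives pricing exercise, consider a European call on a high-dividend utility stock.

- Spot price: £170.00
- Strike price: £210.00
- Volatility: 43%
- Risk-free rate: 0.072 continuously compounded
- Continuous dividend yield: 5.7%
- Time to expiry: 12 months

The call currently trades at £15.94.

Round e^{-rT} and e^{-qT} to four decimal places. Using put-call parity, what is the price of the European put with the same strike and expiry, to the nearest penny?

exp(−qT) = exp(−0.057·1) = 0.9446;  exp(−rT) = exp(−0.072·1) = 0.9305
Put-call parity: C − P = S·e^(−qT) − K·e^(−rT) = 170·0.9446 − 210·0.9305 = 160.5820 − 195.4050 = -34.8230
P = C − (C − P) = 15.94 − (-34.8230) = 50.7630

£50.76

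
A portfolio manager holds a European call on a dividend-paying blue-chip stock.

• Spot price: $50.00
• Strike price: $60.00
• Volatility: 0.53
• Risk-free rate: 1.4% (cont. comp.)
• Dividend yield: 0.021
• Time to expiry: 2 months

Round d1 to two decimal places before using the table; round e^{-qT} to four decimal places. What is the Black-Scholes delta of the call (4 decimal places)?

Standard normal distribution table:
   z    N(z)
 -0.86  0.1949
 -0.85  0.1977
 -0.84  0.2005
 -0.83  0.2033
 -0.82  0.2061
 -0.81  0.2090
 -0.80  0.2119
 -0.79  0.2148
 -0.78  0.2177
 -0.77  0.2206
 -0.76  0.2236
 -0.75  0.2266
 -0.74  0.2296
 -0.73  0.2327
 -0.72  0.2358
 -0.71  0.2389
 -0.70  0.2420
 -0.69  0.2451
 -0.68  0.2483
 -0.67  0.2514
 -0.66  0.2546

σ√T = 0.53·√0.1667 = 0.2164
d₁ = [ln(50/60) + (0.014 − 0.021 + ½·0.53²)·0.1667] / (σ√T) = (-0.1823 + 0.0222) / 0.2164 = -0.7398 which rounds to -0.74
N(d₁) = N(-0.74) = 0.2296
Δ_call = e^(−qT)·N(d₁) = 0.9965·0.2296 = 0.2288

0.2288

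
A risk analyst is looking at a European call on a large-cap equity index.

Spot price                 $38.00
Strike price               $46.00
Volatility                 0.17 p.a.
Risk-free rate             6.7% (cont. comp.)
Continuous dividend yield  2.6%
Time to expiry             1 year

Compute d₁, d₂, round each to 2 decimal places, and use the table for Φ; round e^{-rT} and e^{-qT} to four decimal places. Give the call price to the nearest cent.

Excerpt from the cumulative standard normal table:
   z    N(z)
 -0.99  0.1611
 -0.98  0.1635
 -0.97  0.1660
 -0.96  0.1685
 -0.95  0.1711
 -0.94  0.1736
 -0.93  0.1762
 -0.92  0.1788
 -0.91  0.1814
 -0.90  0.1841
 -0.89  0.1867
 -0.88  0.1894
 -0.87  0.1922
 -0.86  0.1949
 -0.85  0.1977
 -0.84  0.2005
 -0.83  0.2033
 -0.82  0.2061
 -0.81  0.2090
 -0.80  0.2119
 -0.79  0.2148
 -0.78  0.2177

σ√T = 0.17 × 1.0000 = 0.1700
d₁ = [ln(38/46) + (0.067 − 0.026 + 0.17²/2)·1] / 0.1700 = [-0.1911 + 0.0555] / 0.1700 = -0.7977 → -0.80
d₂ = d₁ − σ√T = -0.7977 − 0.1700 = -0.9677 → -0.97
e^(−qT) = e^(−0.026·1) = 0.9743;  e^(−rT) = e^(−0.067·1) = 0.9352
C = 38·0.9743·N(-0.80) − 46·0.9352·N(-0.97) = 38·0.9743·0.2119 − 46·0.9352·0.1660 = 7.8453 − 7.1412 = 0.7041

$0.70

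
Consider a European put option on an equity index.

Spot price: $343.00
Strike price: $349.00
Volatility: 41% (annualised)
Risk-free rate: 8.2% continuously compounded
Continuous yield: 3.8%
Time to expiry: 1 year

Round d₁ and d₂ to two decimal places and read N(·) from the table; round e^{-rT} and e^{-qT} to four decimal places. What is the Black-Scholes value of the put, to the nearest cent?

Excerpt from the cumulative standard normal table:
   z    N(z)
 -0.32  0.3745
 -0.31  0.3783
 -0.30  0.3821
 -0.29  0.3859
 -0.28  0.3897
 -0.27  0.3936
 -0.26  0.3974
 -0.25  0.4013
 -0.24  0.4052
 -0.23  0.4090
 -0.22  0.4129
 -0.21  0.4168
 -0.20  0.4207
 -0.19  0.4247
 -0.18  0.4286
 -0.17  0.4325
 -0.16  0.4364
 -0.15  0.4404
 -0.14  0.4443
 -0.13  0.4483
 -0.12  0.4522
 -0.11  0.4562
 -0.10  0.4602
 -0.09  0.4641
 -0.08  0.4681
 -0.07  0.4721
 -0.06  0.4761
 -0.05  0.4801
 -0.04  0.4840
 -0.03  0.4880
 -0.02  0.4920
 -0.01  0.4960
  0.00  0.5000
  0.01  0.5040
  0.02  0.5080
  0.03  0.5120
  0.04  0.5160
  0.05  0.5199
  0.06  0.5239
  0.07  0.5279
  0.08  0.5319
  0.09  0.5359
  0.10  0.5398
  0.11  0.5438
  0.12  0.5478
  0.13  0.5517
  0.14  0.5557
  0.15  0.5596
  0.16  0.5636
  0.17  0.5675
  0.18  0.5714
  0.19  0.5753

$48.71

σ√T = 0.41·√1 = 0.4100
d₁ = [ln(343/349) + (0.082 − 0.038 + ½·0.41²)·1] / (σ√T) = (-0.0173 + 0.1280) / 0.4100 = 0.2700 → 0.27
d₂ = 0.2700 − 0.4100 = -0.1400 → -0.14
e^(−qT) = e^(−0.038·1) = 0.9627;  e^(−rT) = e^(−0.082·1) = 0.9213
N(−d₂) = N(0.14) = 0.5557;  N(−d₁) = N(-0.27) = 0.3936
P = 349·0.9213·0.5557 − 343·0.9627·0.3936 = 178.6763 − 129.9691 = 48.7072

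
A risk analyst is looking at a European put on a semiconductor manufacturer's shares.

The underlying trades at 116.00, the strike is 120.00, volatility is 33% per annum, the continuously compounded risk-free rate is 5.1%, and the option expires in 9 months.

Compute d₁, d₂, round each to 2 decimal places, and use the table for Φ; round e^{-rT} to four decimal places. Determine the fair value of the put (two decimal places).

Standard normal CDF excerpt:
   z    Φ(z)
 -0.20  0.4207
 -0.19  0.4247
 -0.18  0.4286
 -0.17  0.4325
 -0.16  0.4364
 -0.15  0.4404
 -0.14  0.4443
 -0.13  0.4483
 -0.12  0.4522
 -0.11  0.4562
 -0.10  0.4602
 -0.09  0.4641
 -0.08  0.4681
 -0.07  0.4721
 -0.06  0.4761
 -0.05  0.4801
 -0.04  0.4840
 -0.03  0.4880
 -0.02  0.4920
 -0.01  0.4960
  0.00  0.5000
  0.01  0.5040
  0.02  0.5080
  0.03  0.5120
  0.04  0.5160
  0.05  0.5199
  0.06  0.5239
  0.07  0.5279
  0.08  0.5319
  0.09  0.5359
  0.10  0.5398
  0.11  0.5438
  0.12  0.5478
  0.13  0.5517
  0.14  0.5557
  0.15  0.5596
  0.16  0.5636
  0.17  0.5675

13.10

σ√T = 0.33 × 0.8660 = 0.2858
d₁ = [ln(116/120) + (0.051 + ½·0.33²)·0.75] / (σ√T) = (-0.0339 + 0.0791) / 0.2858 = 0.1581 which rounds to 0.16
d₂ = 0.1581 − 0.2858 = -0.1277 which rounds to -0.13
e^(−rT) = e^(−0.051·0.75) = 0.9625
N(−d₂) = N(0.13) = 0.5517;  N(−d₁) = N(-0.16) = 0.4364
P = 120·0.9625·0.5517 − 116·0.4364 = 63.7213 − 50.6224 = 13.0989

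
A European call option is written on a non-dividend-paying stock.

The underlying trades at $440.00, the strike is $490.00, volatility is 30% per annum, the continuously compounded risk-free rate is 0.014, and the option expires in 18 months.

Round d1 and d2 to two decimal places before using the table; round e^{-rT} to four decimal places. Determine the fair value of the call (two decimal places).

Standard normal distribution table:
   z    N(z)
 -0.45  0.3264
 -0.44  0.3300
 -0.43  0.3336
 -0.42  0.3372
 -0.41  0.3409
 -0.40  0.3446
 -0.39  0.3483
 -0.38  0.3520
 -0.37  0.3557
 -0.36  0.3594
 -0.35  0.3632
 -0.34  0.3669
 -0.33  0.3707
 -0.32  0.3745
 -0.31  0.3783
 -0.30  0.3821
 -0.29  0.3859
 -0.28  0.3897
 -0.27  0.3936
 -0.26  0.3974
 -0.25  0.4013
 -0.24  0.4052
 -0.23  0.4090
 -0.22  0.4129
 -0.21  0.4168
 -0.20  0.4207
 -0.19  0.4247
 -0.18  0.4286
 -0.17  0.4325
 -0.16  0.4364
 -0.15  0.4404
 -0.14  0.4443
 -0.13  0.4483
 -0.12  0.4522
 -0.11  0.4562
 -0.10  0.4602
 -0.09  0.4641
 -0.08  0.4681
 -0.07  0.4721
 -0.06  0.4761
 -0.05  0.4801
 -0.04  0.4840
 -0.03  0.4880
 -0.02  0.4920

σ√T = 0.3·√1.5 = 0.3674
d₁ = [ln(440/490) + (0.014 + 0.3²/2)·1.5] / 0.3674 = [-0.1076 + 0.0885] / 0.3674 = -0.0521 ≈ -0.05
d₂ = d₁ − σ√T = -0.0521 − 0.3674 = -0.4195 ≈ -0.42
exp(−rT) = exp(−0.014·1.5) = 0.9792
C = 440·N(-0.05) − 490·0.9792·N(-0.42) = 440·0.4801 − 490·0.9792·0.3372 = 211.2440 − 161.7913 = 49.4527

$49.45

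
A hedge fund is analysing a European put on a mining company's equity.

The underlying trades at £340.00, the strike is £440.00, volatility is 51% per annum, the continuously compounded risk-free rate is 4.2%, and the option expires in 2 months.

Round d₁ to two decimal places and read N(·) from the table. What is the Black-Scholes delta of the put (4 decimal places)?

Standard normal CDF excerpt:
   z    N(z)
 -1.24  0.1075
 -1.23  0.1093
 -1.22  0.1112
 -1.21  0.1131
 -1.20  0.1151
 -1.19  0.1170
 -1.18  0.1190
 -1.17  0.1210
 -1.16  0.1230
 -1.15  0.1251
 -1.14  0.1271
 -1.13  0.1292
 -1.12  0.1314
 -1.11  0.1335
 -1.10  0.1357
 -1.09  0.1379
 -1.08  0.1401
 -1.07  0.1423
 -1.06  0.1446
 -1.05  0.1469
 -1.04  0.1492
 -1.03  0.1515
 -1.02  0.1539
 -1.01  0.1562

σ√T = 0.51·√0.1667 = 0.2082
d₁ = [ln(340/440) + (0.042 + 0.51²/2)·0.1667] / 0.2082 = [-0.2578 + 0.0287] / 0.2082 = -1.1006 ≈ -1.10
N(d₁) = N(-1.10) = 0.1357
Δ_put = N(d₁) − 1 = 0.1357 − 1 = -0.8643

-0.8643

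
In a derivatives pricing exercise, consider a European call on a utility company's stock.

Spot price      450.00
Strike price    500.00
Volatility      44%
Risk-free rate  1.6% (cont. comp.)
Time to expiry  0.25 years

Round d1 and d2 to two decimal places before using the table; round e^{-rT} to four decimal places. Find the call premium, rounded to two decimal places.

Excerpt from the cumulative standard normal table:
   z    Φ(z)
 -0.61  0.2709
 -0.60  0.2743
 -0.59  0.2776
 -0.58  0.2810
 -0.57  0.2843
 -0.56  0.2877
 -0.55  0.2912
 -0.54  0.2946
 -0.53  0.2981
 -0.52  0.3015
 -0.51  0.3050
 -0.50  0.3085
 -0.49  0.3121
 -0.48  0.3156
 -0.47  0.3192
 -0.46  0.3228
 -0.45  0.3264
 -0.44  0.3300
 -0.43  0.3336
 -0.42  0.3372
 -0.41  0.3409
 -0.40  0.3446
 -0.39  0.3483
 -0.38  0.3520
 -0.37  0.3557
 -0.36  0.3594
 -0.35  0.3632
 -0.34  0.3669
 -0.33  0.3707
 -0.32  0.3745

σ√T = 0.44 × 0.5000 = 0.2200
ln(S/K) + (r + σ²/2)T = ln(450/500) + (0.016 + 0.44²/2)·0.25 = -0.1054 + 0.0282 = -0.0772
d₁ = -0.0772 / 0.2200 = -0.3507 which rounds to -0.35
d₂ = d₁ − σ√T = -0.3507 − 0.2200 = -0.5707 which rounds to -0.57
e^(−rT) = e^(−0.016·0.25) = 0.9960
N(d₁) = N(-0.35) = 0.3632;  N(d₂) = N(-0.57) = 0.2843
C = 450·0.3632 − 500·0.9960·0.2843 = 163.4400 − 141.5814 = 21.8586

21.86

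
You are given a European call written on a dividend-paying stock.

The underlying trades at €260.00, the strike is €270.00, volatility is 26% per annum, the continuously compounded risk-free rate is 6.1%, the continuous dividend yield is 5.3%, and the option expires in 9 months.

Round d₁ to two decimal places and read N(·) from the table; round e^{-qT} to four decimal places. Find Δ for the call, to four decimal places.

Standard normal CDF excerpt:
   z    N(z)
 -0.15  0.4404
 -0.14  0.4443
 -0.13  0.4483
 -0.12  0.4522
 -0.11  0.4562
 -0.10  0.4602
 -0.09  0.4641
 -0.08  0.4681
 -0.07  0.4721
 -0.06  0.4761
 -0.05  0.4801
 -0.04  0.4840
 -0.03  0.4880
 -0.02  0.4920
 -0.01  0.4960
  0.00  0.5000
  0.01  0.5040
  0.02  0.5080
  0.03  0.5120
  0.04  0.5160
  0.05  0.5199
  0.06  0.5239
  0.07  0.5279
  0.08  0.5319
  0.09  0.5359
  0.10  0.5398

T = 0.75;  σ√T = 0.2252
d₁ = [ln(260/270) + (0.061 − 0.053 + 0.26²/2)·0.75] / 0.2252 = [-0.0377 + 0.0314] / 0.2252 = -0.0284 which rounds to -0.03
N(d₁) = N(-0.03) = 0.4880
Δ_call = exp(−qT)·N(d₁) = 0.9610·0.4880 = 0.4690

0.4690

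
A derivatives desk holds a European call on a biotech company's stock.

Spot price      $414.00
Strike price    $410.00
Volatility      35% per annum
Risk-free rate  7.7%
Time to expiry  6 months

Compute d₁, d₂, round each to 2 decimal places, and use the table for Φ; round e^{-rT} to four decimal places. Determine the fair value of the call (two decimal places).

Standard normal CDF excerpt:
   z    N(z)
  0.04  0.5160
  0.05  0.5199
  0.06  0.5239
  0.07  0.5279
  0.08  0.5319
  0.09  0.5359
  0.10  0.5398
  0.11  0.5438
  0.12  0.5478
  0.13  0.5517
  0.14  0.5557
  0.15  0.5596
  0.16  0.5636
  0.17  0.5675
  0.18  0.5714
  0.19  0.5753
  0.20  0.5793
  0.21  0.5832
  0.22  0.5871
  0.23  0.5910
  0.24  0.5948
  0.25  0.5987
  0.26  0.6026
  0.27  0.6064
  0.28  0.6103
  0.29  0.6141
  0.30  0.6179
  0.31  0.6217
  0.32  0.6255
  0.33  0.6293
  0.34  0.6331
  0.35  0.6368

T = 0.5;  σ√T = 0.2475
d₁ = [ln(414/410) + (0.077 + ½·0.35²)·0.5] / (σ√T) = (0.0097 + 0.0691) / 0.2475 = 0.3185 ⇒ 0.32
d₂ = 0.3185 − 0.2475 = 0.0710 ⇒ 0.07
e^(−rT) = e^(−0.077·0.5) = 0.9622
N(d₁) = N(0.32) = 0.6255;  N(d₂) = N(0.07) = 0.5279
C = 414·0.6255 − 410·0.9622·0.5279 = 258.9570 − 208.2576 = 50.6994

$50.70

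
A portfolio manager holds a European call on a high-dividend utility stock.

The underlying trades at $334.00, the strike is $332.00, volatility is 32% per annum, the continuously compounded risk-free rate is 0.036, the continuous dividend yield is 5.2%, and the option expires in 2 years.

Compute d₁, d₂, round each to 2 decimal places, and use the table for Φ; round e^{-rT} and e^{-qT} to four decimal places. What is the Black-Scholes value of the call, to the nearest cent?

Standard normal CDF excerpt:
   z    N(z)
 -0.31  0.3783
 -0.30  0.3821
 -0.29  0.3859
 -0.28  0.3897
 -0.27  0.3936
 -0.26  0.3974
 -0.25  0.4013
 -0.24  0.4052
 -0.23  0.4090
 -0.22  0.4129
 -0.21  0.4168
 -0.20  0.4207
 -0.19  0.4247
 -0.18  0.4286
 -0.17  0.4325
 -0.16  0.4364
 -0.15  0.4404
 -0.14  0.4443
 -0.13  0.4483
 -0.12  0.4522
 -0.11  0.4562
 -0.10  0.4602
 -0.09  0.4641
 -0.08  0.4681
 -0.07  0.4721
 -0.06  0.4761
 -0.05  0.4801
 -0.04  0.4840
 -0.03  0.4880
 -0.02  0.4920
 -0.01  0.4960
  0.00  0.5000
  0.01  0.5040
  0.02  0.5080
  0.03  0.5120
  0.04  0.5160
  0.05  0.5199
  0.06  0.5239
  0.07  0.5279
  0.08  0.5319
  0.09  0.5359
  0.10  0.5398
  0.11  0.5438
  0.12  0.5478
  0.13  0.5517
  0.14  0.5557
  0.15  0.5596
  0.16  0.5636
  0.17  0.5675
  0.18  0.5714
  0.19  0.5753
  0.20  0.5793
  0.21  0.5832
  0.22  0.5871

σ√T = 0.32·√2 = 0.4525
d₁ = [ln(334/332) + (0.036 − 0.052 + 0.32²/2)·2] / 0.4525 = [0.0060 + 0.0704] / 0.4525 = 0.1688 → 0.17
d₂ = d₁ − σ√T = 0.1688 − 0.4525 = -0.2837 → -0.28
exp(−qT) = exp(−0.052·2) = 0.9012;  exp(−rT) = exp(−0.036·2) = 0.9305
N(d₁) = N(0.17) = 0.5675;  N(d₂) = N(-0.28) = 0.3897
C = 334·0.9012·0.5675 − 332·0.9305·0.3897 = 170.8180 − 120.3885 = 50.4295

$50.43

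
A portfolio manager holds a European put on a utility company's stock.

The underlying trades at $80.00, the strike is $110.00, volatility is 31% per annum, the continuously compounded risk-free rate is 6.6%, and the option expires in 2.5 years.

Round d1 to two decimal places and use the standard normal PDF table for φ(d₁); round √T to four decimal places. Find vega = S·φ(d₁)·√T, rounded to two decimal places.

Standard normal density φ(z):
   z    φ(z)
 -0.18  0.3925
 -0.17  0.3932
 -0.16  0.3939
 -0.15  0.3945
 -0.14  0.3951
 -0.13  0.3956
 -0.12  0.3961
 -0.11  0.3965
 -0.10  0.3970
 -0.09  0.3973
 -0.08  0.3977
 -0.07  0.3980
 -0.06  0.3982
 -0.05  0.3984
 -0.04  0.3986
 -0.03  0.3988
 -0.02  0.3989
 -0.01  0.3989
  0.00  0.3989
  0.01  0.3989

50.34

T = 2.5;  σ√T = 0.4902
ln(S/K) + (r + σ²/2)T = ln(80/110) + (0.066 + 0.31²/2)·2.5 = -0.3185 + 0.2851 = -0.0333
d₁ = -0.0333 / 0.4902 = -0.0680 → -0.07
√T = √2.5 = 1.5811
φ(d₁) = φ(-0.07) = 0.3980
vega = S·φ(d₁)·√T = 80·0.3980·1.5811 = 50.3422
(The call has the same vega.)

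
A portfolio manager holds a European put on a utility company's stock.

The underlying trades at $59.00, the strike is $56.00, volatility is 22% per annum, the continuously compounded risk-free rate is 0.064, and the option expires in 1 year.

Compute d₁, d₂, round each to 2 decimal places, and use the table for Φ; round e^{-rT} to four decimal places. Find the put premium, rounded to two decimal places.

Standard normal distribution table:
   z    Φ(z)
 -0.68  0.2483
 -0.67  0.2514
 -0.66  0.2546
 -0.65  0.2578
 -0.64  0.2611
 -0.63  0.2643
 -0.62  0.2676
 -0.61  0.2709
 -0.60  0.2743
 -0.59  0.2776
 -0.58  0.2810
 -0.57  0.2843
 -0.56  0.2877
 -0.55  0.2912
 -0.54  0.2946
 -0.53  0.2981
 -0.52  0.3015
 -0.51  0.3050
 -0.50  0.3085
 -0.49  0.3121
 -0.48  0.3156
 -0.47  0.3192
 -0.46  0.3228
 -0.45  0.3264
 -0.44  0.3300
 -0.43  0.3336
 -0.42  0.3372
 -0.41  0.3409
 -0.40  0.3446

T = 1;  σ√T = 0.2200
d₁ = [ln(59/56) + (0.064 + 0.22²/2)·1] / 0.2200 = [0.0522 + 0.0882] / 0.2200 = 0.6381 → 0.64
d₂ = d₁ − σ√T = 0.6381 − 0.2200 = 0.4181 → 0.42
exp(−rT) = exp(−0.064·1) = 0.9380
P = 56·0.9380·N(-0.42) − 59·N(-0.64) = 56·0.9380·0.3372 − 59·0.2611 = 17.7124 − 15.4049 = 2.3075

$2.31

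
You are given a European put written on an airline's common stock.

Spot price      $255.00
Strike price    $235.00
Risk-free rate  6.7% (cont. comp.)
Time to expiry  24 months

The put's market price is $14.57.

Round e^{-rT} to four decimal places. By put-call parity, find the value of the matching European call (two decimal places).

exp(−rT) = exp(−0.067·2) = 0.8746
Put-call parity: C − P = S − K·e^(−rT) = 255 − 235·0.8746 = 255 − 205.5310 = 49.4690
C = P + (C − P) = 14.57 + (49.4690) = 64.0390

$64.04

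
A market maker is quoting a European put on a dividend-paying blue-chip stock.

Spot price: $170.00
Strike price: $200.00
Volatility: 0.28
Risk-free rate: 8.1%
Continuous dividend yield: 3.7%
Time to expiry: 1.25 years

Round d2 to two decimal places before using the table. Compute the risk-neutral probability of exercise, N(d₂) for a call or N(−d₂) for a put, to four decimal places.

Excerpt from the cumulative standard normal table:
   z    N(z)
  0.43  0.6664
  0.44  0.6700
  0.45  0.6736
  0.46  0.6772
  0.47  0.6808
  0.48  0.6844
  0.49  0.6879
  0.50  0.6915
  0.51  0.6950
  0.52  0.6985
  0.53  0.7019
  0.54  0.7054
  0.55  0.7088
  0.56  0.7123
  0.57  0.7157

T = 1.25;  σ√T = 0.3130
d₁ = [ln(170/200) + (0.081 − 0.037 + ½·0.28²)·1.25] / (σ√T) = (-0.1625 + 0.1040) / 0.3130 = -0.1869 → -0.19
d₂ = -0.1869 − 0.3130 = -0.5000 → -0.50
Risk-neutral Pr[S_T < K] = N(−d₂) = N(0.50) = 0.6915

0.6915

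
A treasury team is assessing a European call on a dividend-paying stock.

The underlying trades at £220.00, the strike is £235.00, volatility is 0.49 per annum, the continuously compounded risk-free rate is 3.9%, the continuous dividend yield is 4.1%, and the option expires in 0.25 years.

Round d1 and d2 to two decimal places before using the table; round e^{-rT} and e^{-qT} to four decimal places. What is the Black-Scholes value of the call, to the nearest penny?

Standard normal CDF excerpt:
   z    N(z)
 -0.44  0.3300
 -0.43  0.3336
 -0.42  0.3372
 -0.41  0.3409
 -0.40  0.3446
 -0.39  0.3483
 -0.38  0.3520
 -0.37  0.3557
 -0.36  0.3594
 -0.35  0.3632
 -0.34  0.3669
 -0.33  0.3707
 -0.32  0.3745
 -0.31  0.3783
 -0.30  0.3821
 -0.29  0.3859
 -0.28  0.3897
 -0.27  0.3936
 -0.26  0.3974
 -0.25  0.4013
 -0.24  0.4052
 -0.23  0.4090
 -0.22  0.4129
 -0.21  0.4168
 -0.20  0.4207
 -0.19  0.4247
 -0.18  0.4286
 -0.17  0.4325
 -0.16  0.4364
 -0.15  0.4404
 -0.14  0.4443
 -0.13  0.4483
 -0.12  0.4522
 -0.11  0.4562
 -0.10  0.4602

T = 0.25;  σ√T = 0.2450
d₁ = [ln(220/235) + (0.039 − 0.041 + 0.49²/2)·0.25] / 0.2450 = [-0.0660 + 0.0295] / 0.2450 = -0.1488 which rounds to -0.15
d₂ = d₁ − σ√T = -0.1488 − 0.2450 = -0.3938 which rounds to -0.39
exp(−qT) = exp(−0.041·0.25) = 0.9898;  exp(−rT) = exp(−0.039·0.25) = 0.9903
C = 220·0.9898·N(-0.15) − 235·0.9903·N(-0.39) = 220·0.9898·0.4404 − 235·0.9903·0.3483 = 95.8997 − 81.0566 = 14.8432

£14.84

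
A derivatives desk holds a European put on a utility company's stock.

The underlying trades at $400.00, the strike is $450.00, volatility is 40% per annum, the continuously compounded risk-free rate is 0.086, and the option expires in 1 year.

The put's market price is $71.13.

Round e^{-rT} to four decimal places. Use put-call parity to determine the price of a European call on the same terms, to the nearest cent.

exp(−rT) = exp(−0.086·1) = 0.9176
Put-call parity: C − P = S − K·e^(−rT) = 400 − 450·0.9176 = 400 − 412.9200 = -12.9200
C = P + (C − P) = 71.13 + (-12.9200) = 58.2100

$58.21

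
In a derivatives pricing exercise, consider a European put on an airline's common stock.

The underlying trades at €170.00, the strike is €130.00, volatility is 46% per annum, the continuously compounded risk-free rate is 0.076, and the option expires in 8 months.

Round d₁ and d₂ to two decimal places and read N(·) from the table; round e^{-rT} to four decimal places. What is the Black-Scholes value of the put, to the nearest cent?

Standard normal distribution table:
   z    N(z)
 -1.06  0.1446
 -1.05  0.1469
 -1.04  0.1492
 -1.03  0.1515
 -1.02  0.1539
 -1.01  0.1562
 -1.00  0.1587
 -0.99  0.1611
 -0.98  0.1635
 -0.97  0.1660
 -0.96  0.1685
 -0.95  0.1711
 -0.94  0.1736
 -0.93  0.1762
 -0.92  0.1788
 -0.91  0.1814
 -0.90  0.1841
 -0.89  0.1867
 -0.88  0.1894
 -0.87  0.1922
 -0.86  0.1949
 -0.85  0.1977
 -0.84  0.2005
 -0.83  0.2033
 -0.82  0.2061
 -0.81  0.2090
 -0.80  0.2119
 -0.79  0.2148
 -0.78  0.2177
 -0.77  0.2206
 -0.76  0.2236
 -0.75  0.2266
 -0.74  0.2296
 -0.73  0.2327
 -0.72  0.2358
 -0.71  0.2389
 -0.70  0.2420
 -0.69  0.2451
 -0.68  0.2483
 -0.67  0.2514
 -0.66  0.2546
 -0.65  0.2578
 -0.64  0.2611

€6.10

σ√T = 0.46 × 0.8165 = 0.3756
d₁ = [ln(170/130) + (0.076 + 0.46²/2)·0.6667] / 0.3756 = [0.2683 + 0.1212] / 0.3756 = 1.0369 ≈ 1.04
d₂ = d₁ − σ√T = 1.0369 − 0.3756 = 0.6614 ≈ 0.66
exp(−rT) = exp(−0.076·0.6667) = 0.9506
P = 130·0.9506·N(-0.66) − 170·N(-1.04) = 130·0.9506·0.2546 − 170·0.1492 = 31.4630 − 25.3640 = 6.0990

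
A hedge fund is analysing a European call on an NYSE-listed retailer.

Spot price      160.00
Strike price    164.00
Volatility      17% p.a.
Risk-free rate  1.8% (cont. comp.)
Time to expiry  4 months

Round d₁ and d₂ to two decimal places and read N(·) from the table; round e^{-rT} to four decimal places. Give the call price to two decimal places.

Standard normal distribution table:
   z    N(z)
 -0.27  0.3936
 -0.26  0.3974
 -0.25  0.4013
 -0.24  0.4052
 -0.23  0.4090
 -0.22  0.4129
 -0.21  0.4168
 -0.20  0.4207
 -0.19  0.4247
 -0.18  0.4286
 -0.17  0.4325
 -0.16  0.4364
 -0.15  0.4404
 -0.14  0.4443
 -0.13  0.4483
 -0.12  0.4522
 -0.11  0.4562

5.03

T = 0.3333;  σ√T = 0.0981
ln(S/K) + (r + σ²/2)T = ln(160/164) + (0.018 + 0.17²/2)·0.3333 = -0.0247 + 0.0108 = -0.0139
d₁ = -0.0139 / 0.0981 = -0.1414 which rounds to -0.14
d₂ = d₁ − σ√T = -0.1414 − 0.0981 = -0.2395 which rounds to -0.24
exp(−rT) = exp(−0.018·0.3333) = 0.9940
C = 160·N(-0.14) − 164·0.9940·N(-0.24) = 160·0.4443 − 164·0.9940·0.4052 = 71.0880 − 66.0541 = 5.0339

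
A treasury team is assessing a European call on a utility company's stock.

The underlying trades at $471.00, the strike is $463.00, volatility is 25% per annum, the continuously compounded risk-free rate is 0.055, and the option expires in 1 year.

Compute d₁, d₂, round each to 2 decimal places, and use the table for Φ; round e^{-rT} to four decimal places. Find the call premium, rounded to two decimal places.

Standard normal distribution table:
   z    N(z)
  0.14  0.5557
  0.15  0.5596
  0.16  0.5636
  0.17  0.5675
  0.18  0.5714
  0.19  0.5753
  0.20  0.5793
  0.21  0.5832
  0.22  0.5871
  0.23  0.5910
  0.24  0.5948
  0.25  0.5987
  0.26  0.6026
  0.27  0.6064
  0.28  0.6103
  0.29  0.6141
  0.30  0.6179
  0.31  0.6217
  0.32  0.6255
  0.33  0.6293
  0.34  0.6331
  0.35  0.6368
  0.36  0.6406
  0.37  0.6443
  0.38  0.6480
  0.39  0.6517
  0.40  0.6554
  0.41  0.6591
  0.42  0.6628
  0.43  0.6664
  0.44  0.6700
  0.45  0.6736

$63.45

σ√T = 0.25 × 1.0000 = 0.2500
d₁ = [ln(471/463) + (0.055 + 0.25²/2)·1] / 0.2500 = [0.0171 + 0.0862] / 0.2500 = 0.4135 which rounds to 0.41
d₂ = d₁ − σ√T = 0.4135 − 0.2500 = 0.1635 which rounds to 0.16
e^(−rT) = e^(−0.055·1) = 0.9465
C = 471·N(0.41) − 463·0.9465·N(0.16) = 471·0.6591 − 463·0.9465·0.5636 = 310.4361 − 246.9861 = 63.4500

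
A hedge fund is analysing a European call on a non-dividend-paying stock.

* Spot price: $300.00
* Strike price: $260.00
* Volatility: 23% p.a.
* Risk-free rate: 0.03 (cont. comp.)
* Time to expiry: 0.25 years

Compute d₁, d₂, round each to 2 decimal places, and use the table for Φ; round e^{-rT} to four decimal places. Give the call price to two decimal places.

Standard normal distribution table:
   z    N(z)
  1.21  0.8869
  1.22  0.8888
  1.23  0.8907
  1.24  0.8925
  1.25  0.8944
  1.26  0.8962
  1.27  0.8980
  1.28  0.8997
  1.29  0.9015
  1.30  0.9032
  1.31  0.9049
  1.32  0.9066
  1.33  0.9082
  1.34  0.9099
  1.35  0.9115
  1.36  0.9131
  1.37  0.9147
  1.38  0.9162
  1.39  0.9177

σ√T = 0.23 × 0.5000 = 0.1150
d₁ = [ln(300/260) + (0.03 + ½·0.23²)·0.25] / (σ√T) = (0.1431 + 0.0141) / 0.1150 = 1.3671 → 1.37
d₂ = 1.3671 − 0.1150 = 1.2521 → 1.25
exp(−rT) = exp(−0.03·0.25) = 0.9925
N(d₁) = N(1.37) = 0.9147;  N(d₂) = N(1.25) = 0.8944
C = 300·0.9147 − 260·0.9925·0.8944 = 274.4100 − 230.7999 = 43.6101

$43.61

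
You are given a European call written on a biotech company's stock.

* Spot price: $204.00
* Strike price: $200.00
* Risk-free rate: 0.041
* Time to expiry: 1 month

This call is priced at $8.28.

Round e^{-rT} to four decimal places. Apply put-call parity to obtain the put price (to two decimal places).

exp(−rT) = exp(−0.041·0.08333) = 0.9966
Put-call parity: C − P = S − K·e^(−rT) = 204 − 200·0.9966 = 204 − 199.3200 = 4.6800
P = C − (C − P) = 8.28 − (4.6800) = 3.6000

$3.60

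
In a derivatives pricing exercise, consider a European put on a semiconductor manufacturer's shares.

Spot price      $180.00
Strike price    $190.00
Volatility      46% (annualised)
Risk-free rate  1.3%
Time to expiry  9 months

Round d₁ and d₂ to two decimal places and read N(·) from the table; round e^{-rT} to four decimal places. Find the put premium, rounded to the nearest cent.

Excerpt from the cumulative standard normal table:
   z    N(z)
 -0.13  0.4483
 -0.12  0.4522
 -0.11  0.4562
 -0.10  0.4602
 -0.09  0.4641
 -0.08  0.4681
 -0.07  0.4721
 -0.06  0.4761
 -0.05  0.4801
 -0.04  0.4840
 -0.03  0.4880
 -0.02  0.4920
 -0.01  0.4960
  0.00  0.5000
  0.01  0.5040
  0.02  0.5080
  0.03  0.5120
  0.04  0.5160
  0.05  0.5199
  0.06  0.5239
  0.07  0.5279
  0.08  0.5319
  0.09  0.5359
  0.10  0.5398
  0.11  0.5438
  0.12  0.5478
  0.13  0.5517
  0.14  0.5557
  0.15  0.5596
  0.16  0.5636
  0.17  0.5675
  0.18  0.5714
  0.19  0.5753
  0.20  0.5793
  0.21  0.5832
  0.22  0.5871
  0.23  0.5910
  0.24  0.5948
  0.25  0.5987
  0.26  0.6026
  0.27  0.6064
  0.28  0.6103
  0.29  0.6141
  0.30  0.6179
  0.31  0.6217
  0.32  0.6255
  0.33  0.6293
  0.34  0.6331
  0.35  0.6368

T = 0.75;  σ√T = 0.3984
d₁ = [ln(180/190) + (0.013 + ½·0.46²)·0.75] / (σ√T) = (-0.0541 + 0.0891) / 0.3984 = 0.0879 → 0.09
d₂ = 0.0879 − 0.3984 = -0.3104 → -0.31
exp(−rT) = exp(−0.013·0.75) = 0.9903
P = 190·0.9903·N(0.31) − 180·N(-0.09) = 190·0.9903·0.6217 − 180·0.4641 = 116.9772 − 83.5380 = 33.4392

$33.44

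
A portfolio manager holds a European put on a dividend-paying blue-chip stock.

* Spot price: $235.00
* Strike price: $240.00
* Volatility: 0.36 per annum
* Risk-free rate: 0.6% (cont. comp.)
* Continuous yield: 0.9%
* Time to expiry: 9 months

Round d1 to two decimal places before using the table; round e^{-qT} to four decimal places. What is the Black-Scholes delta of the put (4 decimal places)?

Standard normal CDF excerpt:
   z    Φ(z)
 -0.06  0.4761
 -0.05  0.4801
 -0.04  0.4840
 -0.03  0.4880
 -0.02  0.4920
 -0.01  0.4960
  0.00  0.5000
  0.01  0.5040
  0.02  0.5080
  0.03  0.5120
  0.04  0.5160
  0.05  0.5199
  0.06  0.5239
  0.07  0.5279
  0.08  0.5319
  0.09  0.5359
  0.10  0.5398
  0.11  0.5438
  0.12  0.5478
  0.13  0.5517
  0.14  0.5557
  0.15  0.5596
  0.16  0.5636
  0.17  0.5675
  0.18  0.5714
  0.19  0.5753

σ√T = 0.36 × 0.8660 = 0.3118
ln(S/K) + (r − q + σ²/2)T = ln(235/240) + (0.006 − 0.009 + 0.36²/2)·0.75 = -0.0211 + 0.0463 = 0.0253
d₁ = 0.0253 / 0.3118 = 0.0811 ⇒ 0.08
N(d₁) = N(0.08) = 0.5319
Δ_put = e^(−qT)·(N(d₁) − 1) = 0.9933·(0.5319 − 1) = -0.4650

-0.4650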